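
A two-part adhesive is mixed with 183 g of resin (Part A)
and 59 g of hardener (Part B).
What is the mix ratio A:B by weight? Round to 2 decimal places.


Mix ratio = mass_A / mass_B
= 183 / 59
= 3.10

3.10


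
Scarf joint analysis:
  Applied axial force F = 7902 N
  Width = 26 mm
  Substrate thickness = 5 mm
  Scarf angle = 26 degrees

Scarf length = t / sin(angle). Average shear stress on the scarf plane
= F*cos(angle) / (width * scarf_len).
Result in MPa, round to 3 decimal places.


Scarf length = 5 / sin(26 deg) = 11.4059 mm
cos(26 deg) = 0.898794
Shear = 7902 * 0.898794 / (26 * 11.4059)
= 23.949 MPa

23.949


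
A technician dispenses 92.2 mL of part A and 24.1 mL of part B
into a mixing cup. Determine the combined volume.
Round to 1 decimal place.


Combined volume = 92.2 + 24.1
= 116.3 mL

116.3


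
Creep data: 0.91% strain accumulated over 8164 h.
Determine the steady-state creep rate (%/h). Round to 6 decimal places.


Rate = 0.91 / 8164 = 0.000111 %/h

0.000111


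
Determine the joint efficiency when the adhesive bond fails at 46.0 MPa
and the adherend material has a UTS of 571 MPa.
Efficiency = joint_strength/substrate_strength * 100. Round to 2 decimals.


Joint efficiency = 46.0 / 571 * 100
= 8.06%

8.06


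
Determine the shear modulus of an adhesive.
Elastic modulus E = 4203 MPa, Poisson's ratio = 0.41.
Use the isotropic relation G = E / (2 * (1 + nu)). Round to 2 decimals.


G = 4203 / (2*(1+0.41)) = 4203 / 2.82
= 1490.43 MPa

1490.43


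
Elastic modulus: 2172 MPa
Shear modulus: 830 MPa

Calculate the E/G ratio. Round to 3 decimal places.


E / G = 2172 / 830 = 2.617

2.617


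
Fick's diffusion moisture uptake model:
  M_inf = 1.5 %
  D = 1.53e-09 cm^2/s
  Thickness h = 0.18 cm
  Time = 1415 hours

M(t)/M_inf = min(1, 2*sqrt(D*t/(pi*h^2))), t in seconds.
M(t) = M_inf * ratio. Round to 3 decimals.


t_sec = 1415 * 3600 = 5094000
ratio = 2*sqrt(1.53e-09*5094000/(pi*0.18^2))
= min(1, 0.553424)
= 0.553424
M(t) = 1.5 * 0.553424 = 0.830 %

0.830


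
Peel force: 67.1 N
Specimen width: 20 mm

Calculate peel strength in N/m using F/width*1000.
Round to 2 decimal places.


Peel strength = 67.1 / 20 * 1000 = 3355.00 N/m

3355.00


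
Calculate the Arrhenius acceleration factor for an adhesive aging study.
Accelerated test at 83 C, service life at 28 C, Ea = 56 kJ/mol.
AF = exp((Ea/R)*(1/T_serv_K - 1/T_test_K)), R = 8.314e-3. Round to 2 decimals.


T_test = 356.15 K, T_serv = 301.15 K
Ea/R = 56 / 0.008314 = 6735.63
AF = exp(6735.63 * (1/301.15 - 1/356.15))
= 31.63

31.63


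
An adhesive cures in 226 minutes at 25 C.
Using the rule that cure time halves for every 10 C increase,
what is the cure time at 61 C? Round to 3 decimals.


Factor = 2^((61 - 25) / 10) = 12.1257
Cure time = 226 / 12.1257
= 18.638 minutes

18.638


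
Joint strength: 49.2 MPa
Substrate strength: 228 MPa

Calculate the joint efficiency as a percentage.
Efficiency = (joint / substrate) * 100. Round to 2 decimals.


Efficiency = (49.2 / 228) * 100 = 21.58%

21.58


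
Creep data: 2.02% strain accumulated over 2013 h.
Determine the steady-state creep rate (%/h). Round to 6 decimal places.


Rate = 2.02 / 2013 = 0.001003 %/h

0.001003


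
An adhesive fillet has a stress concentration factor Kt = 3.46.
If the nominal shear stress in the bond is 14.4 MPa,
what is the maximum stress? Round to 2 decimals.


Max stress = 14.4 * 3.46 = 49.82 MPa

49.82


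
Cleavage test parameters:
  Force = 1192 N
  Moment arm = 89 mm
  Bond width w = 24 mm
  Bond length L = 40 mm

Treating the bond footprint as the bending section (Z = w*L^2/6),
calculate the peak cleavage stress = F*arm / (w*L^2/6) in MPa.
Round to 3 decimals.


M = 1192 * 89 = 106088 N*mm
Z = 24 * 40^2 / 6 = 38400 / 6 mm^3
sigma = M / Z = 6 * 106088 / 38400 = 636528 / 38400
= 16.576 MPa

16.576


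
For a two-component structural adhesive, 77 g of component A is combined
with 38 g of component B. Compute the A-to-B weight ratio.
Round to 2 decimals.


Weight ratio A:B = 77 / 38
= 2.03

2.03


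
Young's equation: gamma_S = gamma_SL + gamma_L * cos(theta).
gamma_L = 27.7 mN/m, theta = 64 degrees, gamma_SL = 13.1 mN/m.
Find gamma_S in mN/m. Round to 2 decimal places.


cos(64 deg) = 0.438371
gamma_S = 13.1 + 27.7 * 0.438371
= 25.24 mN/m

25.24


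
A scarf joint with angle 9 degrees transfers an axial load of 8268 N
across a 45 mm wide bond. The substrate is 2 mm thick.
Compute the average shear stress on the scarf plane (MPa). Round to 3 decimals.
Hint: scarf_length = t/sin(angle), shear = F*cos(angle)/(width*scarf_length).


scarf_length = 2 / sin(9 deg) = 12.7849 mm
cos(9 deg) = 0.987688
shear stress = 8268 * 0.987688 / (45 * 12.7849)
= 14.194 MPa

14.194


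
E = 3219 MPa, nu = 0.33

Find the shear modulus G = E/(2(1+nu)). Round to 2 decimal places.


G = 3219 / (2 * 1.33)
= 1210.15 MPa

1210.15


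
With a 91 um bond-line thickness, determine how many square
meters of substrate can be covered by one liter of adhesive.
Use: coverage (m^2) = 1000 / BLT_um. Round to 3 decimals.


Coverage = 1000 / 91 = 10.989 m^2

10.989


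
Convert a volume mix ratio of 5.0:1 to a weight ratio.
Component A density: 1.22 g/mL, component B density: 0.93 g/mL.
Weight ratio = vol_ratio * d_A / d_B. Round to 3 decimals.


= 5.0 * 1.22 / 0.93 = 6.559

6.559


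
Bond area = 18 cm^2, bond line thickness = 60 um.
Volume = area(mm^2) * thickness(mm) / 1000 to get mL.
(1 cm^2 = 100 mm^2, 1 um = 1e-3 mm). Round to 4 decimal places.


area_mm2 = 18 * 100 = 1800
blt_mm = 60 * 1e-3 = 0.06
vol_mm3 = 1800 * 0.06 = 108.0
vol_mL = 108.0 / 1000 = 0.1080 mL

0.1080


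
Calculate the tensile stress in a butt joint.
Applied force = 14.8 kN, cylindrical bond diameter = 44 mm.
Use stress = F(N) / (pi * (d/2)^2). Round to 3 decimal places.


A = pi * 22.0^2 = 1520.5308 mm^2
sigma = 14800.0 / 1520.5308 = 9.733 MPa

9.733


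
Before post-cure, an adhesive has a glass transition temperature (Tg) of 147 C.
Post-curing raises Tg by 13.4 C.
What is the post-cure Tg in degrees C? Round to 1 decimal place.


Tg_post = Tg_base + delta_Tg
= 147 + 13.4
= 160.4 C

160.4


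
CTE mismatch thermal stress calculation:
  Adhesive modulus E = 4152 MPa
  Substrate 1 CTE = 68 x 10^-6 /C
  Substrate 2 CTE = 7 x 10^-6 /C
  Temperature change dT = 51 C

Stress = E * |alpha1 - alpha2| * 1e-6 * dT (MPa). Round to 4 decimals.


delta_alpha = |68 - 7| = 61 x 10^-6/C
Stress = 4152 * 61e-6 * 51
= 12.9169 MPa

12.9169


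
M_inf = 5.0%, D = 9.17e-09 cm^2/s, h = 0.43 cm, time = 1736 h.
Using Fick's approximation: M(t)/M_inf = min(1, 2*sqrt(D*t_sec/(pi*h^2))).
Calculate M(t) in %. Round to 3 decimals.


t = 6249600 s
ratio = min(1, 2*sqrt(9.17e-09*6249600/(pi*0.1849)))
= 0.628199
M(t) = 5.0 * 0.628199 = 3.141%

3.141


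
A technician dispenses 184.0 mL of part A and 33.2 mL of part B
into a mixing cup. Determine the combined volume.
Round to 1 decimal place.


Combined volume = 184.0 + 33.2
= 217.2 mL

217.2


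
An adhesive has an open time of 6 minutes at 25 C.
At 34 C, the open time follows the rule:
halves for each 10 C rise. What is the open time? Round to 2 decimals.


Factor = 2^((34-25)/10) = 1.8661
Open time = 6 / 1.8661 = 3.22 min

3.22


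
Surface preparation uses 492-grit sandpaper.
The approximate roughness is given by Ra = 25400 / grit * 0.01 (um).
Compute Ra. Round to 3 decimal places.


Ra = 25400 / 492 * 0.01
= 254 / 492
= 0.516 um

0.516


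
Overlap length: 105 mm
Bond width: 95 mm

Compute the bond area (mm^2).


Bond area = 105 * 95 = 9975 mm^2

9975


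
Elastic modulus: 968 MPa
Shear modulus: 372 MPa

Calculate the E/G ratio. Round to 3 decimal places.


E / G = 968 / 372 = 2.602

2.602


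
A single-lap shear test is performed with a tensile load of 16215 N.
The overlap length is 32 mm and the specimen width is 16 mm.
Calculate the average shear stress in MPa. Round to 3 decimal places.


Shear stress = F / (overlap * width)
= 16215 / (32 * 16)
= 16215 / 512
= 31.670 MPa

31.670


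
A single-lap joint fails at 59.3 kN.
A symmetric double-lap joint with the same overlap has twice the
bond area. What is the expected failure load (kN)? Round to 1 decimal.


Double-lap load = 2 * 59.3 = 118.6 kN

118.6


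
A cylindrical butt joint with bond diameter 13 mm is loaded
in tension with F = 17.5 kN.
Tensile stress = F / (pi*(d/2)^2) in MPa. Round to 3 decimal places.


Area = pi * (13/2)^2 = 132.7323 mm^2
Stress = 17.5*1000 / 132.7323
= 131.844 MPa

131.844


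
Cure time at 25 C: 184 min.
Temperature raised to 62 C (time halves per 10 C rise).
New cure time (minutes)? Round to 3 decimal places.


Acceleration factor = 2^(37/10) = 12.9960
New time = 184 / 12.9960 = 14.158 min

14.158


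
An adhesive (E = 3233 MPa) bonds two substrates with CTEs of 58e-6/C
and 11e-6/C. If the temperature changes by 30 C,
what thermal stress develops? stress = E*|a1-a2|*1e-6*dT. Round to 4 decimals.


Stress = 3233 * |58 - 11| * 1e-6 * 30
= 4.5585 MPa

4.5585


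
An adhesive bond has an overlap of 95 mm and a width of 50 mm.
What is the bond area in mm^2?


Bond area = overlap * width
= 95 * 50
= 4750 mm^2

4750


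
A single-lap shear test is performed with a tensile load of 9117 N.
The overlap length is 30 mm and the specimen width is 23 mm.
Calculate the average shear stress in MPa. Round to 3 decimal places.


Shear stress = F / (overlap * width)
= 9117 / (30 * 23)
= 9117 / 690
= 13.213 MPa

13.213


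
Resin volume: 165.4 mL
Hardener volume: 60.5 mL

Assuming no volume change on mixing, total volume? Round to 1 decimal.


V_total = 165.4 + 60.5 = 225.9 mL

225.9


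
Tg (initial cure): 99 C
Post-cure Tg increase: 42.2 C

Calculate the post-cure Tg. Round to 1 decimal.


Post-cure Tg = 99 + 42.2 = 141.2 C

141.2


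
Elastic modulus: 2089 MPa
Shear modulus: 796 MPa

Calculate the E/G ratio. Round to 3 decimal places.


E / G = 2089 / 796 = 2.624

2.624


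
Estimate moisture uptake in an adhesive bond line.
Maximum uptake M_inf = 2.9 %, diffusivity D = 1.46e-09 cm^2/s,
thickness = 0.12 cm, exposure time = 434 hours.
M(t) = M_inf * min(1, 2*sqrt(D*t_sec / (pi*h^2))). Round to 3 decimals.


Convert time: 434 h = 1562400 s
ratio = min(1, 2*sqrt(1.46e-09*1562400/(pi*0.12^2)))
= 0.449103
M(t) = 2.9 * 0.449103 = 1.302%

1.302


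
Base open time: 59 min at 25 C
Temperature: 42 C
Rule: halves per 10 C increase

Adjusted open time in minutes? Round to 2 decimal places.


Acceleration = 2^((42-25)/10) = 3.2490
Open time = 59 / 3.2490 = 18.16 min

18.16


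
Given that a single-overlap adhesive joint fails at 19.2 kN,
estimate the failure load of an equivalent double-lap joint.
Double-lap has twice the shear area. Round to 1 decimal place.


Double-lap factor = 2
Expected load = 19.2 * 2 = 38.4 kN

38.4


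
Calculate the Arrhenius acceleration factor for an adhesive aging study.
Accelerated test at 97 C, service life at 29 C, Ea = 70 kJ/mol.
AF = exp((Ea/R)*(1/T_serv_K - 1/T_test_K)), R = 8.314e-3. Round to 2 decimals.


T_test = 370.15 K, T_serv = 302.15 K
Ea/R = 70 / 0.008314 = 8419.53
AF = exp(8419.53 * (1/302.15 - 1/370.15))
= 167.19

167.19


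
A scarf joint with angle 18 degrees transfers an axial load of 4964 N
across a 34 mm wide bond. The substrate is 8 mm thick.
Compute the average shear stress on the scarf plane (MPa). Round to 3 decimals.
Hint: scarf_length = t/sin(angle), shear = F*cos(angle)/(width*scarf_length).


scarf_length = 8 / sin(18 deg) = 25.8885 mm
cos(18 deg) = 0.951057
shear stress = 4964 * 0.951057 / (34 * 25.8885)
= 5.364 MPa

5.364


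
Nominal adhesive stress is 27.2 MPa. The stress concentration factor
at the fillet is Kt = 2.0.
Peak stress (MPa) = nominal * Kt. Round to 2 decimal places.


Peak = 27.2 * 2.0 = 54.40 MPa

54.40


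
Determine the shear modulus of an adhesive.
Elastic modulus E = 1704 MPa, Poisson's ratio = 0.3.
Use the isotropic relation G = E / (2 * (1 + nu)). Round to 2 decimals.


G = 1704 / (2*(1+0.3)) = 1704 / 2.60
= 655.38 MPa

655.38


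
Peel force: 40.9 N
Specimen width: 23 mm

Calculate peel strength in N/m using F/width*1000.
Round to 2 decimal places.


Peel strength = 40.9 / 23 * 1000 = 1778.26 N/m

1778.26


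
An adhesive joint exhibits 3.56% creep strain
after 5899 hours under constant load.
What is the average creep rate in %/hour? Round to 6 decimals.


Creep rate = strain / time
= 3.56 / 5899
= 0.000603 %/h

0.000603


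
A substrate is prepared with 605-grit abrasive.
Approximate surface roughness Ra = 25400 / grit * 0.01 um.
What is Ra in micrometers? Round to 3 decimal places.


Ra = 25400 / 605 * 0.01 = 0.420 um

0.420


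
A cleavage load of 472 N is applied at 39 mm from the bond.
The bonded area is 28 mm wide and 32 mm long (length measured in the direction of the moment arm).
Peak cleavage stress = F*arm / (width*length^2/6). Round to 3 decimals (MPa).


Moment = 472 * 39 = 18408 N*mm
Section modulus = 28 * 1024 / 6 = 28672 / 6 mm^3
Stress = 18408 / (28672 / 6) = 110448 / 28672
= 3.852 MPa

3.852


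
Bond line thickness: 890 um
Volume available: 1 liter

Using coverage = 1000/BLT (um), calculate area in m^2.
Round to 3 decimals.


1 L = 1e6 mm^3, thickness = 890 um = 0.89 mm
Area = 1e6 / 0.89 mm^2 = (1e6 / 0.89) / 1e6 m^2 = 1000 / 890 m^2
= 1.124 m^2

1.124


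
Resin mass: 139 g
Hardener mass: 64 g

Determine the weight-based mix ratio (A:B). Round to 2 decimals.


Ratio = 139 / 64 = 2.17

2.17


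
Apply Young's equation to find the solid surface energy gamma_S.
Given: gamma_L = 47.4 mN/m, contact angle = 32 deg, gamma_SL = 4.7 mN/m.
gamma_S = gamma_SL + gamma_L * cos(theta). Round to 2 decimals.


theta_rad = 32 * pi/180 = 0.558505
gamma_S = 4.7 + 47.4 * cos(0.558505)
= 44.90 mN/m

44.90


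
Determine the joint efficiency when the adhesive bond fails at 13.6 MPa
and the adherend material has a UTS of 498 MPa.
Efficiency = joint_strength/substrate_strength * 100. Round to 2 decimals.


Joint efficiency = 13.6 / 498 * 100
= 2.73%

2.73


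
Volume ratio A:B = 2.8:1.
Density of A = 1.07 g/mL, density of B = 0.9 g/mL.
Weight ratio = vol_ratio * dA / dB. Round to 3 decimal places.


Wt ratio = 2.8 * 1.07 / 0.9
= 3.329

3.329


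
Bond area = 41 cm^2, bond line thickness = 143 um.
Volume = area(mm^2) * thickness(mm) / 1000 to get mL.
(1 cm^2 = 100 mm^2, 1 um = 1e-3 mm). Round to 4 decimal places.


area_mm2 = 41 * 100 = 4100
blt_mm = 143 * 1e-3 = 0.143
vol_mm3 = 4100 * 0.143 = 586.3
vol_mL = 586.3 / 1000 = 0.5863 mL

0.5863


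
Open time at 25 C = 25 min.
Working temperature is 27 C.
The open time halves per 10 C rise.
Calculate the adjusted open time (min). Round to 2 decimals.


factor = 2^((27 - 25) / 10) = 1.1487
ot = 25 / 1.1487 = 21.76 min

21.76


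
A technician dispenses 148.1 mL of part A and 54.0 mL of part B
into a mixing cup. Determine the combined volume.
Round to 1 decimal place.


Combined volume = 148.1 + 54.0
= 202.1 mL

202.1


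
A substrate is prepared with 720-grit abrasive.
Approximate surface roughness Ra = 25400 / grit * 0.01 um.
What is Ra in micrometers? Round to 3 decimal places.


Ra = 25400 / 720 * 0.01 = 0.353 um

0.353


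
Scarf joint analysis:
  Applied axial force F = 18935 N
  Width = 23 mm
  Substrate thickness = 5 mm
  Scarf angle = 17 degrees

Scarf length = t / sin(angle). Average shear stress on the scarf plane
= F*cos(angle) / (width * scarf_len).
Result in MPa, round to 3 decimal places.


Scarf length = 5 / sin(17 deg) = 17.1015 mm
cos(17 deg) = 0.956305
Shear = 18935 * 0.956305 / (23 * 17.1015)
= 46.036 MPa

46.036


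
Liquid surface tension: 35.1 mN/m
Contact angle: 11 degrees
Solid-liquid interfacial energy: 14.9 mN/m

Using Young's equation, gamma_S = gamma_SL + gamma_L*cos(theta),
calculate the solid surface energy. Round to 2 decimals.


gamma_S = 14.9 + 35.1 * cos(11)
= 49.36 mN/m

49.36


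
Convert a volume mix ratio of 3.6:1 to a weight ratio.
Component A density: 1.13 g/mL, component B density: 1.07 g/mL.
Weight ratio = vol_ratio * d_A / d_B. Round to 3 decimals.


= 3.6 * 1.13 / 1.07 = 3.802

3.802


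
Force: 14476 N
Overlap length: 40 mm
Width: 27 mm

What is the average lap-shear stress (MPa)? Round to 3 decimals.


Average shear stress = F / (overlap * width)
= 14476 / (40 * 27)
= 13.404 MPa

13.404


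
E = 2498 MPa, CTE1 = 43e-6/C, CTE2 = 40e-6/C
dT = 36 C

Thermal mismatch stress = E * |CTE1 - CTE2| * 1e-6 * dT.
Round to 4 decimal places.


= 2498 * 3e-6 * 36
= 0.2698 MPa

0.2698


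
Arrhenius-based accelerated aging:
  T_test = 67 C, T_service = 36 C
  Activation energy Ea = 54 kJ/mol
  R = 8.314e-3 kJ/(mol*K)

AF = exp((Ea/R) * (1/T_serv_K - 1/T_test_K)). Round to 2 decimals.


T_test_K = 340.15, T_serv_K = 309.15
AF = exp((54/8.314e-3) * (1/309.15 - 1/340.15))
= 6.79

6.79


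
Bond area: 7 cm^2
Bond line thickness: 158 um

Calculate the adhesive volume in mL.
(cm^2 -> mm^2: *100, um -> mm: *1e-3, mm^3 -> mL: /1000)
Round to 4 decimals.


V = 7*100 * 158*1e-3 / 1000
= 0.1106 mL

0.1106


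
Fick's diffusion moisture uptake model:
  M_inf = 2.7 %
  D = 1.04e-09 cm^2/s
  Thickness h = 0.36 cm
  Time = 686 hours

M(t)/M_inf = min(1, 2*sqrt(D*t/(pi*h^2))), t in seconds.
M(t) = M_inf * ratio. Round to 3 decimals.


t_sec = 686 * 3600 = 2469600
ratio = 2*sqrt(1.04e-09*2469600/(pi*0.36^2))
= min(1, 0.158848)
= 0.158848
M(t) = 2.7 * 0.158848 = 0.429 %

0.429


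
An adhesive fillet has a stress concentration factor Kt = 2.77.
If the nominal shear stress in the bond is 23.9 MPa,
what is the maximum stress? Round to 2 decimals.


Max stress = 23.9 * 2.77 = 66.20 MPa

66.20


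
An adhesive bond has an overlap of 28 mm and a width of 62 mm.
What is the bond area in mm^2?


Bond area = overlap * width
= 28 * 62
= 1736 mm^2

1736


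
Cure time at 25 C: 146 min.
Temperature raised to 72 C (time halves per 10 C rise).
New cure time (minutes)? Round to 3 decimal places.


Acceleration factor = 2^(47/10) = 25.9921
New time = 146 / 25.9921 = 5.617 min

5.617


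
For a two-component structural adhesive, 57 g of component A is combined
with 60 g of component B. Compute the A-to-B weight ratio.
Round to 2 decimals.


Weight ratio A:B = 57 / 60
= 0.95

0.95


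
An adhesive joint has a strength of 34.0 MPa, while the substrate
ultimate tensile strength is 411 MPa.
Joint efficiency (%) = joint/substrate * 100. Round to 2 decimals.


Efficiency = 34.0 / 411 * 100
= 8.27%

8.27


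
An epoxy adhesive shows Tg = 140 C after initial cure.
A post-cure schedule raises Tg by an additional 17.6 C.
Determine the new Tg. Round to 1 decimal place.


New Tg = 140 + 17.6
= 157.6 C

157.6


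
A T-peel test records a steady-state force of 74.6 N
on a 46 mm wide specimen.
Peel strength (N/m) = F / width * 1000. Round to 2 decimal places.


Peel strength = 74.6 / 46 * 1000
= 1621.74 N/m

1621.74


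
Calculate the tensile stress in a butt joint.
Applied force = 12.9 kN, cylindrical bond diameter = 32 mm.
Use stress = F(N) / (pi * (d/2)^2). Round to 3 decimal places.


A = pi * 16.0^2 = 804.2477 mm^2
sigma = 12900.0 / 804.2477 = 16.040 MPa

16.040


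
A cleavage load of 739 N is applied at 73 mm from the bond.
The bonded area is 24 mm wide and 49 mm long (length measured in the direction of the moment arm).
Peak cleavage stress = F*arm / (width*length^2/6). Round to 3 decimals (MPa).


Moment = 739 * 73 = 53947 N*mm
Section modulus = 24 * 2401 / 6 = 57624 / 6 mm^3
Stress = 53947 / (57624 / 6) = 323682 / 57624
= 5.617 MPa

5.617


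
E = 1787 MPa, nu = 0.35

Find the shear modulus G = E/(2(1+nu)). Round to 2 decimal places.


G = 1787 / (2 * 1.35)
= 661.85 MPa

661.85


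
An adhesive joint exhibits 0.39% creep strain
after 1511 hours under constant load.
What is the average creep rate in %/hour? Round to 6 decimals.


Creep rate = strain / time
= 0.39 / 1511
= 0.000258 %/h

0.000258


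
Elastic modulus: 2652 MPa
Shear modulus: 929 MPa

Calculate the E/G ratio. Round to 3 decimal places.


E / G = 2652 / 929 = 2.855

2.855


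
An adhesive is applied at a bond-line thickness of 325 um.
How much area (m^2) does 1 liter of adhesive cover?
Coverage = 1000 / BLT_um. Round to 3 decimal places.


Coverage = 1000 / 325 = 3.077 m^2

3.077


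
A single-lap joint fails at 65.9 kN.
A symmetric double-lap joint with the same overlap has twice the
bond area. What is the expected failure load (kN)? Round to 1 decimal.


Double-lap load = 2 * 65.9 = 131.8 kN

131.8


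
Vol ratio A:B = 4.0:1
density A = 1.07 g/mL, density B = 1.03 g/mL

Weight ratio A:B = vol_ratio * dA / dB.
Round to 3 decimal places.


Weight ratio = 4.0 * 1.07 / 1.03
= 4.155

4.155


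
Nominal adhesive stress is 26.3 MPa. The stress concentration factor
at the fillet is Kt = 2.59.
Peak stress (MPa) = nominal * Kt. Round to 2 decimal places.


Peak = 26.3 * 2.59 = 68.12 MPa

68.12


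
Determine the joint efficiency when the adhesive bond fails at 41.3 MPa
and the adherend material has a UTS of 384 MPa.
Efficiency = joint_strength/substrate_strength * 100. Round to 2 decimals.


Joint efficiency = 41.3 / 384 * 100
= 10.76%

10.76


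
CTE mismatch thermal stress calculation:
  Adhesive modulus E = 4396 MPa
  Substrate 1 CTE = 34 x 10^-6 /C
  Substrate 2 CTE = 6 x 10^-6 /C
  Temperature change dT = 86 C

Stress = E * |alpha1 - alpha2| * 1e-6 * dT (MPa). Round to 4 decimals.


delta_alpha = |34 - 6| = 28 x 10^-6/C
Stress = 4396 * 28e-6 * 86
= 10.5856 MPa

10.5856


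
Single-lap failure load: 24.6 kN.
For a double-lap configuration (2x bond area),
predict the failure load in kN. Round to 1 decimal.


Failure load = 24.6 * 2 = 49.2 kN

49.2


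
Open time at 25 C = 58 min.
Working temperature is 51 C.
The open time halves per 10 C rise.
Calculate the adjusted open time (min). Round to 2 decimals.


factor = 2^((51 - 25) / 10) = 6.0629
ot = 58 / 6.0629 = 9.57 min

9.57


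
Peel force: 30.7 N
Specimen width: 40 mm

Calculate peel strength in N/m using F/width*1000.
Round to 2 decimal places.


Peel strength = 30.7 / 40 * 1000 = 767.50 N/m

767.50


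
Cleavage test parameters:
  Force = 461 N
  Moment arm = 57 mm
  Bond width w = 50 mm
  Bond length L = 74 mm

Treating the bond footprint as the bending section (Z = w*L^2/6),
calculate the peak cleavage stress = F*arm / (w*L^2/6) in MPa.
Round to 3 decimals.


M = 461 * 57 = 26277 N*mm
Z = 50 * 74^2 / 6 = 273800 / 6 mm^3
sigma = M / Z = 6 * 26277 / 273800 = 157662 / 273800
= 0.576 MPa

0.576


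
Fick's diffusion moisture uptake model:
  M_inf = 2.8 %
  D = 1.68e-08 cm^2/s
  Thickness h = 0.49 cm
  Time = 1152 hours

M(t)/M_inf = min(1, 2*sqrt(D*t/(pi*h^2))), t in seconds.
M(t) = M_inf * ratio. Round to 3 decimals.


t_sec = 1152 * 3600 = 4147200
ratio = 2*sqrt(1.68e-08*4147200/(pi*0.49^2))
= min(1, 0.607843)
= 0.607843
M(t) = 2.8 * 0.607843 = 1.702 %

1.702


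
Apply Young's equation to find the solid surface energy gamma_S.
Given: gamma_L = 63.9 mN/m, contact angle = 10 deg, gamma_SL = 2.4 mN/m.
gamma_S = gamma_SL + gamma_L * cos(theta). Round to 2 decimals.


theta_rad = 10 * pi/180 = 0.174533
gamma_S = 2.4 + 63.9 * cos(0.174533)
= 65.33 mN/m

65.33


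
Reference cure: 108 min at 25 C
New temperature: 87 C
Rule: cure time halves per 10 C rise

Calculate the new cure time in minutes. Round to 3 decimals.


factor = 2^((87-25)/10) = 73.5167
t_new = 108 / 73.5167 = 1.469 min

1.469


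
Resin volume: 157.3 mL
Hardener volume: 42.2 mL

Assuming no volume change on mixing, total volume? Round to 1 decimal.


V_total = 157.3 + 42.2 = 199.5 mL

199.5


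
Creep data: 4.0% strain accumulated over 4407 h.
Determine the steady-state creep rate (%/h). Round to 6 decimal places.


Rate = 4.0 / 4407 = 0.000908 %/h

0.000908


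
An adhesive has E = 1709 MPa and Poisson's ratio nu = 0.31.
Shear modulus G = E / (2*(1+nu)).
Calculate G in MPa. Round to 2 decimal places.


G = 1709 / (2*(1+0.31))
= 1709 / 2.62
= 652.29 MPa

652.29


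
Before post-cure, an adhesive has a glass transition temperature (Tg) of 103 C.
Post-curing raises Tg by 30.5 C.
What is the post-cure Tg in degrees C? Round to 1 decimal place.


Tg_post = Tg_base + delta_Tg
= 103 + 30.5
= 133.5 C

133.5


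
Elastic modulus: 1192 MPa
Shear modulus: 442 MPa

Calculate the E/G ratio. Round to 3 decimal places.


E / G = 1192 / 442 = 2.697

2.697


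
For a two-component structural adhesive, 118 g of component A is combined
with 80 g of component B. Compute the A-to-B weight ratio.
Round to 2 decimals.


Weight ratio A:B = 118 / 80
= 1.48

1.48


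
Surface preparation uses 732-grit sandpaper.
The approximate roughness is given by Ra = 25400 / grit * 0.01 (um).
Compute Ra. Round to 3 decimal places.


Ra = 25400 / 732 * 0.01
= 254 / 732
= 0.347 um

0.347


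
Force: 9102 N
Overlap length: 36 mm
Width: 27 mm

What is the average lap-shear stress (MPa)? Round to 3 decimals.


Average shear stress = F / (overlap * width)
= 9102 / (36 * 27)
= 9.364 MPa

9.364


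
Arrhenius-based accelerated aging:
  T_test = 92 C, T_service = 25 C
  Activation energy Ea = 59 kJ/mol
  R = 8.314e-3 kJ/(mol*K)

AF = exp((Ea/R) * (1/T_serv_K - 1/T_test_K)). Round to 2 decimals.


T_test_K = 365.15, T_serv_K = 298.15
AF = exp((59/8.314e-3) * (1/298.15 - 1/365.15))
= 78.83

78.83


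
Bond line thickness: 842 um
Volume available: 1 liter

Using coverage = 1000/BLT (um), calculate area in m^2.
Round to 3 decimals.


1 L = 1e6 mm^3, thickness = 842 um = 0.842 mm
Area = 1e6 / 0.842 mm^2 = (1e6 / 0.842) / 1e6 m^2 = 1000 / 842 m^2
= 1.188 m^2

1.188


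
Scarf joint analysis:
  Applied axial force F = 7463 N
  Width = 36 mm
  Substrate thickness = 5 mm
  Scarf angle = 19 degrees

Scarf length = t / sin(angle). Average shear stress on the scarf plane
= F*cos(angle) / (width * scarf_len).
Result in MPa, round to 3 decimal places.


Scarf length = 5 / sin(19 deg) = 15.3578 mm
cos(19 deg) = 0.945519
Shear = 7463 * 0.945519 / (36 * 15.3578)
= 12.763 MPa

12.763


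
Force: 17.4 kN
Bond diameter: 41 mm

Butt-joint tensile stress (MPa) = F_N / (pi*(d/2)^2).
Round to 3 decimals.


F_N = 17.4 * 1000 = 17400.0 N
A = pi*(20.5)^2 = 1320.2543 mm^2
stress = 17400.0 / 1320.2543 = 13.179 MPa

13.179


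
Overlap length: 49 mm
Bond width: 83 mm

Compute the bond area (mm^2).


Bond area = 49 * 83 = 4067 mm^2

4067


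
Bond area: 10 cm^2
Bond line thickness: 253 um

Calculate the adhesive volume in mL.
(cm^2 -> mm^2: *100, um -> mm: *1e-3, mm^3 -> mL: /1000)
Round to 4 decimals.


V = 10*100 * 253*1e-3 / 1000
= 0.2530 mL

0.2530


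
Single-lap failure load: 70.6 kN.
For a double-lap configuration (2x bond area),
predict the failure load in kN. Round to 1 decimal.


Failure load = 70.6 * 2 = 141.2 kN

141.2


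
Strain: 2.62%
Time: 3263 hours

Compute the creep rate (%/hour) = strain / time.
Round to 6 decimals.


Creep rate = 2.62 / 3263
= 0.000803 %/h

0.000803


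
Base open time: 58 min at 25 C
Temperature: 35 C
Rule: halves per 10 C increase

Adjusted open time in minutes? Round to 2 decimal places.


Acceleration = 2^((35-25)/10) = 2.0000
Open time = 58 / 2.0000 = 29.00 min

29.00


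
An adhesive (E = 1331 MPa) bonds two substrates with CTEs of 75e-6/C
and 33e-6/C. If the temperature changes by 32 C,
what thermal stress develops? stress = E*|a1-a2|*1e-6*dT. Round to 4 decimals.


Stress = 1331 * |75 - 33| * 1e-6 * 32
= 1.7889 MPa

1.7889


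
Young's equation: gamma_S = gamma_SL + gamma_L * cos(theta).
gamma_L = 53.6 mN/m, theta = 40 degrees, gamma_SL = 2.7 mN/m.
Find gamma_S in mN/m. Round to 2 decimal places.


cos(40 deg) = 0.766044
gamma_S = 2.7 + 53.6 * 0.766044
= 43.76 mN/m

43.76


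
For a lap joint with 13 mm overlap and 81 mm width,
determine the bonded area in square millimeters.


Area = 13 * 81 = 1053 mm^2

1053


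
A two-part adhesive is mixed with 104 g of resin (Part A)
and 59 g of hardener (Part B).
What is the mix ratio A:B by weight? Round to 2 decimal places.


Mix ratio = mass_A / mass_B
= 104 / 59
= 1.76

1.76


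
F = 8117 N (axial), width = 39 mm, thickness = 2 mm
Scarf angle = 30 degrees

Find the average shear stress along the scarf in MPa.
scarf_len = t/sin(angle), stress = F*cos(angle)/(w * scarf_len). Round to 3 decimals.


scarf_len = 2/sin(30 deg) = 4.0000
cos(30 deg) = 0.866025
stress = 8117*0.866025/(39*4.0000) = 45.061 MPa

45.061


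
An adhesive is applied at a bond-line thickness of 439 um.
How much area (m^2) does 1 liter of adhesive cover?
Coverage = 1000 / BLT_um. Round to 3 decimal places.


Coverage = 1000 / 439 = 2.278 m^2

2.278


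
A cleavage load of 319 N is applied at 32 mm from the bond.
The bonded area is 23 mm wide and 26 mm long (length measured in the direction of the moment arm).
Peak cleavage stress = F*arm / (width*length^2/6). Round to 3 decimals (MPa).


Moment = 319 * 32 = 10208 N*mm
Section modulus = 23 * 676 / 6 = 15548 / 6 mm^3
Stress = 10208 / (15548 / 6) = 61248 / 15548
= 3.939 MPa

3.939


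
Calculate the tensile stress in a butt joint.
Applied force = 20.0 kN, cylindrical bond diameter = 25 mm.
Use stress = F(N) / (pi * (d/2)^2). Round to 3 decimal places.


A = pi * 12.5^2 = 490.8739 mm^2
sigma = 20000.0 / 490.8739 = 40.744 MPa

40.744


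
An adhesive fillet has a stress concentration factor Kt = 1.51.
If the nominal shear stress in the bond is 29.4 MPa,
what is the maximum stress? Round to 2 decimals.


Max stress = 29.4 * 1.51 = 44.39 MPa

44.39


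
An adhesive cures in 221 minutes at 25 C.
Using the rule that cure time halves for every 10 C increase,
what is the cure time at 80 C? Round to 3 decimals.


Factor = 2^((80 - 25) / 10) = 45.2548
Cure time = 221 / 45.2548
= 4.883 minutes

4.883


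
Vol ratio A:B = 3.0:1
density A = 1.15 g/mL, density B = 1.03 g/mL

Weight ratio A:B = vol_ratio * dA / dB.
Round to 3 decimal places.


Weight ratio = 3.0 * 1.15 / 1.03
= 3.350

3.350


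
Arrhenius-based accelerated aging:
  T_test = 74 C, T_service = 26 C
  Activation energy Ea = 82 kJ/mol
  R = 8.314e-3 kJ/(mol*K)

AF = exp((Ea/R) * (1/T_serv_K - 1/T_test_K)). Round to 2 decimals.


T_test_K = 347.15, T_serv_K = 299.15
AF = exp((82/8.314e-3) * (1/299.15 - 1/347.15))
= 95.46

95.46


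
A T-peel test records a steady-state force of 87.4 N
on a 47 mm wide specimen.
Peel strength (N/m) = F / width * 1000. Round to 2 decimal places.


Peel strength = 87.4 / 47 * 1000
= 1859.57 N/m

1859.57


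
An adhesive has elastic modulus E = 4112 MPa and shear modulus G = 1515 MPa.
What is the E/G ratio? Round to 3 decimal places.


E/G = 4112 / 1515 = 2.714

2.714


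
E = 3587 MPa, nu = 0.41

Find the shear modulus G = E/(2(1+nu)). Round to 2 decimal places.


G = 3587 / (2 * 1.41)
= 1271.99 MPa

1271.99


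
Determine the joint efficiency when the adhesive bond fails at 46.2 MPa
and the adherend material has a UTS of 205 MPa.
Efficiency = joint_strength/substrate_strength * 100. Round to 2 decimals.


Joint efficiency = 46.2 / 205 * 100
= 22.54%

22.54


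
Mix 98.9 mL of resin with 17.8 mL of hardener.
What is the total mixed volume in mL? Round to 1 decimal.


Total = 98.9 + 17.8 = 116.7 mL

116.7


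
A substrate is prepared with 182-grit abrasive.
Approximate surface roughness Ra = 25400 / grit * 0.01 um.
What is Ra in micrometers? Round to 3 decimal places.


Ra = 25400 / 182 * 0.01 = 1.396 um

1.396


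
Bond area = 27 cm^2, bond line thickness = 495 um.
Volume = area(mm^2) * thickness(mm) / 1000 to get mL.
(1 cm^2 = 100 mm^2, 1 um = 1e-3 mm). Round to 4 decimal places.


area_mm2 = 27 * 100 = 2700
blt_mm = 495 * 1e-3 = 0.495
vol_mm3 = 2700 * 0.495 = 1336.5
vol_mL = 1336.5 / 1000 = 1.3365 mL

1.3365


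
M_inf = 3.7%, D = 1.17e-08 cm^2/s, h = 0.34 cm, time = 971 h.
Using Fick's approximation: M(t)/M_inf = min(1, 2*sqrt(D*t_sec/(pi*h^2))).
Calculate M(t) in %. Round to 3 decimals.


t = 3495600 s
ratio = min(1, 2*sqrt(1.17e-08*3495600/(pi*0.1156)))
= 0.671166
M(t) = 3.7 * 0.671166 = 2.483%

2.483


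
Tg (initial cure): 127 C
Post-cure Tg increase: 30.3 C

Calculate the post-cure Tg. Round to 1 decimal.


Post-cure Tg = 127 + 30.3 = 157.3 C

157.3


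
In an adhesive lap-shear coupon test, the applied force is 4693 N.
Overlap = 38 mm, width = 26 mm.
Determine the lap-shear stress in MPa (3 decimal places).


stress = F / (overlap * width)
= 4693 / (38 * 26)
= 4.750 MPa

4.750


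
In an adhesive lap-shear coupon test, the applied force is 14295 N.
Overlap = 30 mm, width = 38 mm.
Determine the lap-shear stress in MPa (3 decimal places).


stress = F / (overlap * width)
= 14295 / (30 * 38)
= 12.539 MPa

12.539


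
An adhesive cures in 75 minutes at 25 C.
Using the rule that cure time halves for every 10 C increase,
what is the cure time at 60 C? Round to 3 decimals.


Factor = 2^((60 - 25) / 10) = 11.3137
Cure time = 75 / 11.3137
= 6.629 minutes

6.629


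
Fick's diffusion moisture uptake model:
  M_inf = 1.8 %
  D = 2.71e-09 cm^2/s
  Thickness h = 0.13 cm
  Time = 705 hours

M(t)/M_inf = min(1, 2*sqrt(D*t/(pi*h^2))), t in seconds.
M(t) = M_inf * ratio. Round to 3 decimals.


t_sec = 705 * 3600 = 2538000
ratio = 2*sqrt(2.71e-09*2538000/(pi*0.13^2))
= min(1, 0.719850)
= 0.719850
M(t) = 1.8 * 0.719850 = 1.296 %

1.296


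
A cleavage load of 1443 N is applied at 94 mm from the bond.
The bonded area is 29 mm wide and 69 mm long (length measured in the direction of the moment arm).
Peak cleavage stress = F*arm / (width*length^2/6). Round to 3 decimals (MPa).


Moment = 1443 * 94 = 135642 N*mm
Section modulus = 29 * 4761 / 6 = 138069 / 6 mm^3
Stress = 135642 / (138069 / 6) = 813852 / 138069
= 5.895 MPa

5.895


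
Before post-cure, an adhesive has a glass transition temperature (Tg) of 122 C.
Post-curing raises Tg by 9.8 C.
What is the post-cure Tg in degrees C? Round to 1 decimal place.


Tg_post = Tg_base + delta_Tg
= 122 + 9.8
= 131.8 C

131.8


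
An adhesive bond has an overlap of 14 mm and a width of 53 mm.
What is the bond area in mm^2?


Bond area = overlap * width
= 14 * 53
= 742 mm^2

742


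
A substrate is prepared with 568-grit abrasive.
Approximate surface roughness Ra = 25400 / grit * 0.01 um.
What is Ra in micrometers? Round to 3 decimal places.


Ra = 25400 / 568 * 0.01 = 0.447 um

0.447


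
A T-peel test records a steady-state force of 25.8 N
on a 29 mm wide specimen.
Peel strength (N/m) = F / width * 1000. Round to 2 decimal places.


Peel strength = 25.8 / 29 * 1000
= 889.66 N/m

889.66


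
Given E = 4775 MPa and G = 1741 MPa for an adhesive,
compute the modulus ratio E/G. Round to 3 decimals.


E/G ratio = 4775 / 1741 = 2.743

2.743


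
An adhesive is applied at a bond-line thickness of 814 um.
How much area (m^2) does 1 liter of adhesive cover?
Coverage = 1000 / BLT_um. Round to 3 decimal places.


Coverage = 1000 / 814 = 1.229 m^2

1.229


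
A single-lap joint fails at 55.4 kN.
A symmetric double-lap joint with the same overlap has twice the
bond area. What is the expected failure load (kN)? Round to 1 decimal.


Double-lap load = 2 * 55.4 = 110.8 kN

110.8


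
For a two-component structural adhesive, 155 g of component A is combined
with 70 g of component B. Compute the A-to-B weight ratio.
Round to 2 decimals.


Weight ratio A:B = 155 / 70
= 2.21

2.21


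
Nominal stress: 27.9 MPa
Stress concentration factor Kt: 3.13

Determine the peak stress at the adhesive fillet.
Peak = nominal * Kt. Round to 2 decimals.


Peak stress = 27.9 * 3.13
= 87.33 MPa

87.33


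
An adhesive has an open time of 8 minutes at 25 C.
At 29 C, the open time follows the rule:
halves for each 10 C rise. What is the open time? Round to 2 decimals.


Factor = 2^((29-25)/10) = 1.3195
Open time = 8 / 1.3195 = 6.06 min

6.06


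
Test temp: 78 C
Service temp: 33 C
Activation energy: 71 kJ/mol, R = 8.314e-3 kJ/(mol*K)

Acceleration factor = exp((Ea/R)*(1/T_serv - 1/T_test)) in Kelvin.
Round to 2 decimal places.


AF = exp((71/0.008314)*(1/306.15 - 1/351.15))
= 35.68

35.68


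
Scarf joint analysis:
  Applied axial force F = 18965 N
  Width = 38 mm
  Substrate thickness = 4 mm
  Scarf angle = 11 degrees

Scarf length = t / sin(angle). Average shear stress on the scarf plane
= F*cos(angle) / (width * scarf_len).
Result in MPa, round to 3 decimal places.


Scarf length = 4 / sin(11 deg) = 20.9634 mm
cos(11 deg) = 0.981627
Shear = 18965 * 0.981627 / (38 * 20.9634)
= 23.370 MPa

23.370


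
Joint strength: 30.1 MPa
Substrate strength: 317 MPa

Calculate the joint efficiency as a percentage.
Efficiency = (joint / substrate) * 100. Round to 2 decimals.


Efficiency = (30.1 / 317) * 100 = 9.50%

9.50


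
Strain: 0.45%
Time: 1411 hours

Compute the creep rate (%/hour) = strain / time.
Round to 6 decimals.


Creep rate = 0.45 / 1411
= 0.000319 %/h

0.000319


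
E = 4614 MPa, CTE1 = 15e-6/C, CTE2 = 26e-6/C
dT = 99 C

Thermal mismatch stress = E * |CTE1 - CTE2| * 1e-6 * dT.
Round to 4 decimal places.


= 4614 * 11e-6 * 99
= 5.0246 MPa

5.0246


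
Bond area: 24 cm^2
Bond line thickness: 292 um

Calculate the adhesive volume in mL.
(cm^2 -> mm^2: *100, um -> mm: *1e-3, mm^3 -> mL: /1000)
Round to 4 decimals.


V = 24*100 * 292*1e-3 / 1000
= 0.7008 mL

0.7008


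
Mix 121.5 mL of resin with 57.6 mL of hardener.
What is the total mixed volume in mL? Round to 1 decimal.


Total = 121.5 + 57.6 = 179.1 mL

179.1


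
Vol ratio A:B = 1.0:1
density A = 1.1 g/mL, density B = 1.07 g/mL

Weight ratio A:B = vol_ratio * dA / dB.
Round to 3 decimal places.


Weight ratio = 1.0 * 1.1 / 1.07
= 1.028

1.028


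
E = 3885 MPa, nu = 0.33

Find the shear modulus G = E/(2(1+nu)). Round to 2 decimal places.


G = 3885 / (2 * 1.33)
= 1460.53 MPa

1460.53


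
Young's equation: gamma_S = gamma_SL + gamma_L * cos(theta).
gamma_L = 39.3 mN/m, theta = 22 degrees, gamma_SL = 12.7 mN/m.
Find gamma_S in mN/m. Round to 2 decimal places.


cos(22 deg) = 0.927184
gamma_S = 12.7 + 39.3 * 0.927184
= 49.14 mN/m

49.14


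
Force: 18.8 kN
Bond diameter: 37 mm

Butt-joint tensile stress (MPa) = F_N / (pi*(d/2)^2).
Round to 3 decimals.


F_N = 18.8 * 1000 = 18800.0 N
A = pi*(18.5)^2 = 1075.2101 mm^2
stress = 18800.0 / 1075.2101 = 17.485 MPa

17.485


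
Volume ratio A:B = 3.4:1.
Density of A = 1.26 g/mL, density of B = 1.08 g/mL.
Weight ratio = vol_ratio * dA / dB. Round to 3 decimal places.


Wt ratio = 3.4 * 1.26 / 1.08
= 3.967

3.967


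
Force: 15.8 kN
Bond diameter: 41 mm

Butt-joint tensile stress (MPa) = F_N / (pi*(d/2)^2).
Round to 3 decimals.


F_N = 15.8 * 1000 = 15800.0 N
A = pi*(20.5)^2 = 1320.2543 mm^2
stress = 15800.0 / 1320.2543 = 11.967 MPa

11.967


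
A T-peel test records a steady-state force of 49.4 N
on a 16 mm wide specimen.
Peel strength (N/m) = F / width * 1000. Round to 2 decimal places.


Peel strength = 49.4 / 16 * 1000
= 3087.50 N/m

3087.50


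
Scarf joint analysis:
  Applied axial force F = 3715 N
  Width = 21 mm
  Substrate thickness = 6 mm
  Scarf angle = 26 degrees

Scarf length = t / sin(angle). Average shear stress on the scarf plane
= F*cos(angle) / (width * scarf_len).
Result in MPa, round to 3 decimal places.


Scarf length = 6 / sin(26 deg) = 13.6870 mm
cos(26 deg) = 0.898794
Shear = 3715 * 0.898794 / (21 * 13.6870)
= 11.617 MPa

11.617


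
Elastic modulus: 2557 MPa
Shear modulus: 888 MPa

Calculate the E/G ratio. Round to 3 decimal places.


E / G = 2557 / 888 = 2.880

2.880
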